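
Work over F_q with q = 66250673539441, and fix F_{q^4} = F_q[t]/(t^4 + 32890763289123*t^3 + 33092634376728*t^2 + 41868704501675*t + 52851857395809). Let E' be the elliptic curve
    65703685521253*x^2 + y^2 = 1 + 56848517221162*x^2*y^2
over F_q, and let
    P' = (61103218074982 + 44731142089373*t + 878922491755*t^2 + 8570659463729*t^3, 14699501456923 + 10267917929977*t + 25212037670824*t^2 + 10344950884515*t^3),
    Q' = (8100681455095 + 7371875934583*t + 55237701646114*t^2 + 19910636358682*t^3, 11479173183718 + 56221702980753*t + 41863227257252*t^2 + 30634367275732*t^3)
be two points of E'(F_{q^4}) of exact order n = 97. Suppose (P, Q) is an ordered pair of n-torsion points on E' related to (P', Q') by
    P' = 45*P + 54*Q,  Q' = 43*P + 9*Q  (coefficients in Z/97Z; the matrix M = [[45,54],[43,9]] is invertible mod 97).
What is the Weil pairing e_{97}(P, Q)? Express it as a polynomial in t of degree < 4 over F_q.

54739667567056 + 20215485290030*t + 64915543479809*t^2 + 15118780783880*t^3

Alternating bilinearity on E[97] (values in mu_{97} in F_{66250673539441^4}) gives e(P',Q') = e(P,Q)^det(M).
det(M) mod 97 = 23; its inverse in (Z/97)^* is 38 (check: 23*38 mod 97 = 1).
Map (x,y)_Ed via u=(1+y)/(1-y), v=(1+y)/((1-y)x) to Montgomery A=47142724103382,B=12581804556502; then to (a',b')=(8515404589904,3123102940716).
7-bit Miller (1100001) on E'/F_{66250673539441} with a'=8515404589904, b'=3123102940716: accumulate tangent/chord ratios at Q'+S and P'+S'.
f_P(D_Q)/f_Q(D_P) = 44595657501622 + 45300639399834*t + 23448510107593*t^2 + 1100142178200*t^3.
Thus e_{97}(P,Q) = 54739667567056 + 20215485290030*t + 64915543479809*t^2 + 15118780783880*t^3.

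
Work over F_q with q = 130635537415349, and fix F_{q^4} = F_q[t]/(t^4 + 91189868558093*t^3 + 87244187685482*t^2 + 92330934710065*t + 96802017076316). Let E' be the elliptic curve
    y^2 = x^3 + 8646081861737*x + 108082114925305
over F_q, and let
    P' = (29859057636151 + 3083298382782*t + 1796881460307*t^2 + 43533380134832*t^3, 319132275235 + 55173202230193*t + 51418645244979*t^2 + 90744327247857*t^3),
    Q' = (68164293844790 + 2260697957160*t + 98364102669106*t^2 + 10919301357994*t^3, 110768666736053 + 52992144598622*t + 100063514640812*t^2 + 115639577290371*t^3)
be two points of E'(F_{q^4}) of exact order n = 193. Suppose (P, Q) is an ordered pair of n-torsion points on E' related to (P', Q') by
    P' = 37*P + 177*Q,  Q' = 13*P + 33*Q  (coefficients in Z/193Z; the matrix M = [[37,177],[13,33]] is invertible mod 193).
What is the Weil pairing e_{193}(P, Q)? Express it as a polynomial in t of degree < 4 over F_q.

49078540401748 + 107607343364271*t + 37897164855202*t^2 + 123182179494131*t^3

Under M = [[37,177],[13,33]] in GL_2(Z/193), e_{193}(P',Q') = e_{193}(P,Q)^(37*33-177*13 mod 193).
Hence e(P,Q) = e(P',Q')^{146} where 146 = 78^{-1} mod 193.
Run Miller on y^2=x^3+8646081861737*x+108082114925305 over F_{130635537415349}: ladder 11000001 (8 bits); e = f_P(D_Q)/f_Q(D_P).
Miller gives e_{193}(P',Q') = 50556711321341 + 15602336166385*t + 89396558239430*t^2 + 65598534399125*t^3 in F_{130635537415349^4}.
e_{193}(P,Q) = (50556711321341 + 15602336166385*t + 89396558239430*t^2 + 65598534399125*t^3)^{146} = 49078540401748 + 107607343364271*t + 37897164855202*t^2 + 123182179494131*t^3.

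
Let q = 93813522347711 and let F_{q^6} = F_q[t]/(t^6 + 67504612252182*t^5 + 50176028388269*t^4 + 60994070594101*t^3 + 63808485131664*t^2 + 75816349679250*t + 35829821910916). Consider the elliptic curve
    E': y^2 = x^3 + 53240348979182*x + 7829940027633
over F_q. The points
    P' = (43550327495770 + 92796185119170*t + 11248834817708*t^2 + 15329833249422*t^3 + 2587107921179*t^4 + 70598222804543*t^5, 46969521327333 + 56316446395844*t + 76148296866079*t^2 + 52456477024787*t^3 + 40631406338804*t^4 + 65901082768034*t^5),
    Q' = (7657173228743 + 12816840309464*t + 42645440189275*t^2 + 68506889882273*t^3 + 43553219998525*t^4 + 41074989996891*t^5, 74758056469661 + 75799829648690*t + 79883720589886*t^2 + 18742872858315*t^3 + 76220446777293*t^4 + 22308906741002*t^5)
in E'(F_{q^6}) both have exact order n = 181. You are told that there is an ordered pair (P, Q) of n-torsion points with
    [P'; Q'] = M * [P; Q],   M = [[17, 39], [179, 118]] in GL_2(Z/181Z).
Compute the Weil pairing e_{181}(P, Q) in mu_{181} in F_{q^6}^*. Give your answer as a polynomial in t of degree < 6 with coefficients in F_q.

e_{181} is bilinear + alternating on E[181], so e_{181}(17*P + 39*Q, 179*P + 118*Q) = e_{181}(P,Q)^(17*118-39*179).
Hence e(P,Q) = e(P',Q')^{109} where 109 = 93^{-1} mod 181.
8-bit Miller (10110101) on E'/F_{93813522347711} with a'=53240348979182, b'=7829940027633: accumulate tangent/chord ratios at Q'+S and P'+S'.
The quotient is 35539776955312 + 14691566773302*t + 15485036692763*t^2 + 25604754953407*t^3 + 50315612633269*t^4 + 633040890707*t^5.
e_{181}(P,Q) = (35539776955312 + 14691566773302*t + 15485036692763*t^2 + 25604754953407*t^3 + 50315612633269*t^4 + 633040890707*t^5)^{109} = 71187816004522 + 86270888184334*t + 23636772071180*t^2 + 37969354638323*t^3 + 41922510049385*t^4 + 70586298170792*t^5.

71187816004522 + 86270888184334*t + 23636772071180*t^2 + 37969354638323*t^3 + 41922510049385*t^4 + 70586298170792*t^5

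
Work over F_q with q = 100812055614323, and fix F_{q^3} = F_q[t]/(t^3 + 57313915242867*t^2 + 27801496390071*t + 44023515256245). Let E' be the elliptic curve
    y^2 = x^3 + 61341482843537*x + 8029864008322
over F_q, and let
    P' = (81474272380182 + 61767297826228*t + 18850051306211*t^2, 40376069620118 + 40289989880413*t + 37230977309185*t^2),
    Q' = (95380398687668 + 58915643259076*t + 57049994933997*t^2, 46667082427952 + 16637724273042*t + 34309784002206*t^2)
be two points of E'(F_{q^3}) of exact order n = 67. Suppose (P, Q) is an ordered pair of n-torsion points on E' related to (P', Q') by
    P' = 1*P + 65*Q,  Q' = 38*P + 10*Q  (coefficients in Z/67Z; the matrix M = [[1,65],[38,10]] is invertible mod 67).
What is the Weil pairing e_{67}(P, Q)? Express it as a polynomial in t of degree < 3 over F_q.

Under M = [[1,65],[38,10]] in GL_2(Z/67), e_{67}(P',Q') = e_{67}(P,Q)^(1*10-65*38 mod 67).
det M = 1*10 - 65*38 = -2460 = 19 (mod 67); 19^{-1} = 60 (mod 67).
7-bit Miller (1000011) on E'/F_{100812055614323} with a'=61341482843537, b'=8029864008322: accumulate tangent/chord ratios at Q'+S and P'+S'.
e_{67}(P',Q') = 56250781765945 + 79163101320942*t + 4877099789755*t^2.
Hence e(P,Q) = 31845951850424 + 20152448917696*t + 43991367397446*t^2 in F_{100812055614323^3}^*.

31845951850424 + 20152448917696*t + 43991367397446*t^2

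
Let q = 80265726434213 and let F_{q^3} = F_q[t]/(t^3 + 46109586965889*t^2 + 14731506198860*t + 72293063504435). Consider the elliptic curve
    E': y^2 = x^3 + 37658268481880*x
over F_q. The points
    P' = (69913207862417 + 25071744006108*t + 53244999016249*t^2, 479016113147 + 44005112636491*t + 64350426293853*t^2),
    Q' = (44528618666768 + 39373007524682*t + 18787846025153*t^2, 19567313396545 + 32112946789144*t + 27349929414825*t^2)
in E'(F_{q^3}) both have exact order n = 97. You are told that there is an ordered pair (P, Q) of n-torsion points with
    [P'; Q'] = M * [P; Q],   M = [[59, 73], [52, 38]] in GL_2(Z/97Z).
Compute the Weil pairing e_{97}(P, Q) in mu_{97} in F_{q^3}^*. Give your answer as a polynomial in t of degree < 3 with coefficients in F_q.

29147826434146 + 35303032691632*t + 15109696842580*t^2

Since e_{97}(P,P)=e_{97}(Q,Q)=1 and e_{97}(Q,P)=e_{97}(P,Q)^{-1}, expanding e_{97}(59*P + 73*Q,52*P + 38*Q) leaves e(P,Q)^det(M).
det(M) mod 97 = 95; its inverse in (Z/97)^* is 48 (check: 95*48 mod 97 = 1).
Build f_{97,P'} and f_{97,Q'} via the 7-bit ladder of 97=1100001_2; evaluate at shifted divisors; quotient in F_{80265726434213^3}.
So e_{97}(P',Q') = 2485740744290 + 62704006265862*t + 42967093380853*t^2.
Raise to 48: e(P,Q) = 29147826434146 + 35303032691632*t + 15109696842580*t^2 in mu_{97}.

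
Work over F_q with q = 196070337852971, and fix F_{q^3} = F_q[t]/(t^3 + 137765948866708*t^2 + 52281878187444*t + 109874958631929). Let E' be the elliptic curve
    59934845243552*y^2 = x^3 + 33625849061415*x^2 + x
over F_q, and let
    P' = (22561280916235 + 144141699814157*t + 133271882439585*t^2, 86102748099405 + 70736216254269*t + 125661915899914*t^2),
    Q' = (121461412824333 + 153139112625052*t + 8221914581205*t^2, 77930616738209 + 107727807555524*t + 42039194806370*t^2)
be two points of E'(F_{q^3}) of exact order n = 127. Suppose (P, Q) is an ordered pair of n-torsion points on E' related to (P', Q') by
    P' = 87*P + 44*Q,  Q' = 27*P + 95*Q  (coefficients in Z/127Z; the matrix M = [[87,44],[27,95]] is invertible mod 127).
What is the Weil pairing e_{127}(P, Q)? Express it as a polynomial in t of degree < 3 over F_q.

e_{127}(aP+bQ,cP+dQ) = e_{127}(P,Q)^(ad-bc); with (a,b,c,d)=(87,44,27,95) this gives the det-127 law.
det M = 87*95 - 44*27 = 7077 = 92 (mod 127); 92^{-1} = 29 (mod 127).
Montgomery->Weierstrass: x_W = 56060652846971*x+148483136871903, y_W=56060652846971*y on F_{196070337852971}; lands on y^2=x^3+114294043237158*x+65566499433311.
n = 127 = (1111111)_2 (7 bits, wt 7); accumulate f_{127,P'}(Q'+S)/f_{127,P'}(S) along the 6-step ladder.
Miller gives e_{127}(P',Q') = 101996933202249 + 98450539062931*t + 104100570028808*t^2 in F_{196070337852971^3}.
Raise to 29: e(P,Q) = 115621545751808 + 178344739107163*t + 43972992872385*t^2 in mu_{127}.

115621545751808 + 178344739107163*t + 43972992872385*t^2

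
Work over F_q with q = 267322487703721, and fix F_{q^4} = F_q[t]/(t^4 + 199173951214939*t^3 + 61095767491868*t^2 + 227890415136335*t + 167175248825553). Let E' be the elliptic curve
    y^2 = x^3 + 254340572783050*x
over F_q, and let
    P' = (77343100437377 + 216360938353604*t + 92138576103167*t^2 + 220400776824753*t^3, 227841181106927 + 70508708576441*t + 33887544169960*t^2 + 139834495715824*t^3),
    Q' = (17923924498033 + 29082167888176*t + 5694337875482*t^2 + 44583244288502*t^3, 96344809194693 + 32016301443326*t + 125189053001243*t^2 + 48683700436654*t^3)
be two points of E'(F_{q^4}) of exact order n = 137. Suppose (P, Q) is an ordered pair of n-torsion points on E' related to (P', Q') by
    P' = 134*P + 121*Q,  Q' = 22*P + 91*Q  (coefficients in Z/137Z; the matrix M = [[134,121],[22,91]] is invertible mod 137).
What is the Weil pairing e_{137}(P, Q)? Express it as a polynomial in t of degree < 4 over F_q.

Since e_{137}(P,P)=e_{137}(Q,Q)=1 and e_{137}(Q,P)=e_{137}(P,Q)^{-1}, expanding e_{137}(134*P + 121*Q,22*P + 91*Q) leaves e(P,Q)^det(M).
det M = 134*91 - 121*22 = 9532 = 79 (mod 137); 79^{-1} = 111 (mod 137).
8-bit Miller (10001001) on E'/F_{267322487703721} with a'=254340572783050, b'=0: accumulate tangent/chord ratios at Q'+S and P'+S'.
e_{137}(P',Q') = 145354658337633 + 28203406196244*t + 95641481313159*t^2 + 229515871675688*t^3.
Thus e_{137}(P,Q) = 99861932035255 + 8153024591356*t + 55646975316737*t^2 + 220508091487400*t^3.

99861932035255 + 8153024591356*t + 55646975316737*t^2 + 220508091487400*t^3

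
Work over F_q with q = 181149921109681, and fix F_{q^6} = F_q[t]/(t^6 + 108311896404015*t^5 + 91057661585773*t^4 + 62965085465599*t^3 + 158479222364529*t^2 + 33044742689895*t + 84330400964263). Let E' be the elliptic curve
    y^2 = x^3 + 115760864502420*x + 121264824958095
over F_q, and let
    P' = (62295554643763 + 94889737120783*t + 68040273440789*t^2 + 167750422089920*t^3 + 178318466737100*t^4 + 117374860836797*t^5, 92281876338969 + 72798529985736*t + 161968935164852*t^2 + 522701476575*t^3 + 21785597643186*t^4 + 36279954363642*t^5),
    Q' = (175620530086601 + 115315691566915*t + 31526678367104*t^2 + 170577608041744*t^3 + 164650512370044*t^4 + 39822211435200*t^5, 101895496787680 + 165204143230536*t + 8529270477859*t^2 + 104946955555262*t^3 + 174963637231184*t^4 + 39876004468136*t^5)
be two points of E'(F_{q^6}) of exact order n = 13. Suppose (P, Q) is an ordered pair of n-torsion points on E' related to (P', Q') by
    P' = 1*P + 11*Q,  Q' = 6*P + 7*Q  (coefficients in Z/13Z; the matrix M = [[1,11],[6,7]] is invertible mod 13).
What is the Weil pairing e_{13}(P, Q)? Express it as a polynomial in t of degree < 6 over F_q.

Alternating bilinearity on E[13] (values in mu_{13} in F_{181149921109681^6}) gives e(P',Q') = e(P,Q)^det(M).
1*7 - 11*6 = -59; reduced mod 13: det = 6, inverse 11.
4-bit Miller (1101) on E'/F_{181149921109681} with a'=115760864502420, b'=121264824958095: accumulate tangent/chord ratios at Q'+S and P'+S'.
Miller gives e_{13}(P',Q') = 47877186639561 + 144199766948106*t + 85854531337714*t^2 + 92520833589145*t^3 + 73642087667455*t^4 + 100219419466233*t^5 in F_{181149921109681^6}.
Raise to 11: e(P,Q) = 151868394747675 + 50079038242506*t + 73981790403228*t^2 + 3334940765865*t^3 + 139549691698934*t^4 + 95672986672133*t^5 in mu_{13}.

151868394747675 + 50079038242506*t + 73981790403228*t^2 + 3334940765865*t^3 + 139549691698934*t^4 + 95672986672133*t^5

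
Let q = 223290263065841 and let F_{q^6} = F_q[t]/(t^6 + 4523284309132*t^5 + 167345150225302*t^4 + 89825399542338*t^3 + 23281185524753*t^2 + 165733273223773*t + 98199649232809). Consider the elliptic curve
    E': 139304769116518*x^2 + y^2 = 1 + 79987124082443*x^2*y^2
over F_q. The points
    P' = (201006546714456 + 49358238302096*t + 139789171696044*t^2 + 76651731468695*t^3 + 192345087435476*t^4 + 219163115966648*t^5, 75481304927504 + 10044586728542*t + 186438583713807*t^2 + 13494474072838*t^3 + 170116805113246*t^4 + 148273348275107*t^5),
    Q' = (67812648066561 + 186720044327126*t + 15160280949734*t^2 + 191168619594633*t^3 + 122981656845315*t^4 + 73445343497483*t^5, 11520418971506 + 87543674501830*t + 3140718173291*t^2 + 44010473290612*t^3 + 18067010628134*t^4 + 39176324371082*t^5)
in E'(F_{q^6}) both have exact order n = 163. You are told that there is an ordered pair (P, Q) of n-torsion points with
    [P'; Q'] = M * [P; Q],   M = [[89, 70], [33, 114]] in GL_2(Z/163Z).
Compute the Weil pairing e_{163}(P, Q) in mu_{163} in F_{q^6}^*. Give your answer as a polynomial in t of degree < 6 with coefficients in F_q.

13554499779207 + 152447338267907*t + 70028245431857*t^2 + 3296758108259*t^3 + 218930727657617*t^4 + 130098699496005*t^5

e_{163}(aP+bQ,cP+dQ) = e_{163}(P,Q)^(ad-bc); with (a,b,c,d)=(89,70,33,114) this gives the det-163 law.
det(M) mod 163 = 12; its inverse in (Z/163)^* is 68 (check: 12*68 mod 163 = 1).
Edwards->Montgomery: u=(1+y)/(1-y), v=u/x -> 174229816859438v^2=u^3+36246750535674u^2+u; then x_W=70651977024979u+148193780399414: y^2=x^3+181738470850899*x+156342001067722.
Miller loop for e_{163} over F_{223290263065841^6}: bits of 163 = 10100011; 7 double steps + 3 add steps, l/v at each.
Result: e(P',Q') = 148963285468923 + 116757242906813*t + 59901216775626*t^2 + 172755866008769*t^3 + 81195003738368*t^4 + 164193969849622*t^5.
e_{163}(P,Q) = (148963285468923 + 116757242906813*t + 59901216775626*t^2 + 172755866008769*t^3 + 81195003738368*t^4 + 164193969849622*t^5)^{68} = 13554499779207 + 152447338267907*t + 70028245431857*t^2 + 3296758108259*t^3 + 218930727657617*t^4 + 130098699496005*t^5.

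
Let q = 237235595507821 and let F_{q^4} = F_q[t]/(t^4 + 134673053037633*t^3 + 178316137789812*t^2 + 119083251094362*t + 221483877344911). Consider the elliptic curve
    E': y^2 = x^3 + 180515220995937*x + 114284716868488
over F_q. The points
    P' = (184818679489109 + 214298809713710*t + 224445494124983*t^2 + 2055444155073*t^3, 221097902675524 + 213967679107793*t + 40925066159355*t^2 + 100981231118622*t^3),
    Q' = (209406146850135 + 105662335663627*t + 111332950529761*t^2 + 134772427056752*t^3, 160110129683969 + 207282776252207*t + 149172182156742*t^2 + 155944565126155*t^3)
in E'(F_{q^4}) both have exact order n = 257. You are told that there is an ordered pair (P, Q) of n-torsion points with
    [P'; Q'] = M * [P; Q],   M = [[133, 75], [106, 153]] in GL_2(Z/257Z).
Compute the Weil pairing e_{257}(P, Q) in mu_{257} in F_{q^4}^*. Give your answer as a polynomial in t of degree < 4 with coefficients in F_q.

Since e_{257}(P,P)=e_{257}(Q,Q)=1 and e_{257}(Q,P)=e_{257}(P,Q)^{-1}, expanding e_{257}(133*P + 75*Q,106*P + 153*Q) leaves e(P,Q)^det(M).
det M = 133*153 - 75*106 = 12399 = 63 (mod 257); 63^{-1} = 102 (mod 257).
Miller loop for e_{257} over F_{237235595507821^4}: bits of 257 = 100000001; 8 double steps + 1 add steps, l/v at each.
f_P(D_Q)/f_Q(D_P) = 88017090957756 + 168490719626647*t + 153245469690703*t^2 + 159000978797491*t^3.
Finally e_{257}(P,Q) = 233505465152747 + 215023190125940*t + 121912430843085*t^2 + 190106707322257*t^3.

233505465152747 + 215023190125940*t + 121912430843085*t^2 + 190106707322257*t^3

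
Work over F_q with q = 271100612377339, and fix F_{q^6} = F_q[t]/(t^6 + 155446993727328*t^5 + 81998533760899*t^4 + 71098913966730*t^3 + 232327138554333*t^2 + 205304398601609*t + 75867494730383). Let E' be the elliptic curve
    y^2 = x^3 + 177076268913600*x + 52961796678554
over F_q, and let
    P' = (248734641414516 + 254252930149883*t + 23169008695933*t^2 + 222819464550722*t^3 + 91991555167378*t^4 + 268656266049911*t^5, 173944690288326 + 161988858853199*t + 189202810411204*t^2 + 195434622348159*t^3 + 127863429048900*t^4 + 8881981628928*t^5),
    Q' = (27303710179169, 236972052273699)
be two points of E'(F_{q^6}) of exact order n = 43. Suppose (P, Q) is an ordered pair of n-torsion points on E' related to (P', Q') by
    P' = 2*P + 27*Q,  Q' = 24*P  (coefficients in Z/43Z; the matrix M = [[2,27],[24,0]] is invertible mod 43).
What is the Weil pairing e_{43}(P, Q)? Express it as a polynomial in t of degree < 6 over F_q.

262765783110067 + 243693882028960*t + 200005496421230*t^2 + 112510180273791*t^3 + 250720761924425*t^4 + 101164967151104*t^5

Alternating bilinearity on E[43] (values in mu_{43} in F_{271100612377339^6}) gives e(P',Q') = e(P,Q)^det(M).
det(M) mod 43 = 40; its inverse in (Z/43)^* is 14 (check: 40*14 mod 43 = 1).
6-bit Miller (101011) on E'/F_{271100612377339} with a'=177076268913600, b'=52961796678554: accumulate tangent/chord ratios at Q'+S and P'+S'.
The quotient is 153988900540706 + 246170109694286*t + 172563199574048*t^2 + 26049350214420*t^3 + 234788831383347*t^4 + 121223201925248*t^5.
(153988900540706 + 246170109694286*t + 172563199574048*t^2 + 26049350214420*t^3 + 234788831383347*t^4 + 121223201925248*t^5)^{14} mod (271100612377339,f) = 262765783110067 + 243693882028960*t + 200005496421230*t^2 + 112510180273791*t^3 + 250720761924425*t^4 + 101164967151104*t^5.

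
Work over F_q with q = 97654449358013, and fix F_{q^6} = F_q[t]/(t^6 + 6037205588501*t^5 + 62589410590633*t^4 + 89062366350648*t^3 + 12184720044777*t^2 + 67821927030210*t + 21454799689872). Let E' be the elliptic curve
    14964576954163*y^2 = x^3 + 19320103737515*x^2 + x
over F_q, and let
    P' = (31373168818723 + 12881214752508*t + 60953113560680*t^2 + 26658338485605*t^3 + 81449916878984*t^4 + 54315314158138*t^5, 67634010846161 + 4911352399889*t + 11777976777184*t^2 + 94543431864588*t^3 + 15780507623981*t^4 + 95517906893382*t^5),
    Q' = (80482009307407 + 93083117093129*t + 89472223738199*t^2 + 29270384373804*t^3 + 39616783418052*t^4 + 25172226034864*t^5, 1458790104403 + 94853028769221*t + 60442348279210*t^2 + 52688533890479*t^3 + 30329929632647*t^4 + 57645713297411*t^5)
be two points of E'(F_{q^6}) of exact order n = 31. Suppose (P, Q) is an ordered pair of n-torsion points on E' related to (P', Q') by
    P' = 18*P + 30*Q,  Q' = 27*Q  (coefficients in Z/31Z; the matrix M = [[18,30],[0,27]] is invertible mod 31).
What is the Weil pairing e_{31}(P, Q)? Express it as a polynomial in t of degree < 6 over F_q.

23455964724479 + 6269206136083*t + 59037068461612*t^2 + 94325118277762*t^3 + 71270097265142*t^4 + 15841909376065*t^5

Under M = [[18,30],[0,27]] in GL_2(Z/31), e_{31}(P',Q') = e_{31}(P,Q)^(18*27-30*0 mod 31).
So e_{31}(P,Q) = e_{31}(P',Q')^{3}, since 21*3 = 1 mod 31.
Undo Montgomery via alpha=86205315220563, beta=32731894225577: (a',b')=(83097637280802,92304060873726) over F_{97654449358013}.
n = 31 = (11111)_2 (5 bits, wt 5); accumulate f_{31,P'}(Q'+S)/f_{31,P'}(S) along the 4-step ladder.
The quotient is 5053739524141 + 21896541849039*t + 30631697845163*t^2 + 44179479942499*t^3 + 30315338615818*t^4 + 73030578627906*t^5.
Finally e_{31}(P,Q) = 23455964724479 + 6269206136083*t + 59037068461612*t^2 + 94325118277762*t^3 + 71270097265142*t^4 + 15841909376065*t^5.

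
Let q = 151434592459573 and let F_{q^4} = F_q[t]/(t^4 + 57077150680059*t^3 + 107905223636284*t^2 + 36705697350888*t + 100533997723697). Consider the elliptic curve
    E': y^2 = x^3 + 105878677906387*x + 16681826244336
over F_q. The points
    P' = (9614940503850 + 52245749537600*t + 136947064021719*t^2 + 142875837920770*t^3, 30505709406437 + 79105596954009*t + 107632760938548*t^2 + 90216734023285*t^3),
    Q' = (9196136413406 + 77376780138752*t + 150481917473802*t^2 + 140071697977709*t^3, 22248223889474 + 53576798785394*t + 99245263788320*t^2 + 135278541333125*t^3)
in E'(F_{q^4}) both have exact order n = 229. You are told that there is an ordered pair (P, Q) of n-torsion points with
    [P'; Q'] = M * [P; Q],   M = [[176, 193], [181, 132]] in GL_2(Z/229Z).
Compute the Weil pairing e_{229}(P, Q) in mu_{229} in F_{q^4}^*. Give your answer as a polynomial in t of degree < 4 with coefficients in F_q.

129011222183514 + 47737301795695*t + 36364819491182*t^2 + 17832929861320*t^3

Under M = [[176,193],[181,132]] in GL_2(Z/229), e_{229}(P',Q') = e_{229}(P,Q)^(176*132-193*181 mod 229).
Inverting 207 mod 229: 52. Thus e_{229}(P,Q) = e(P',Q')^{52}.
Miller loop for e_{229} over F_{151434592459573^4}: bits of 229 = 11100101; 7 double steps + 4 add steps, l/v at each.
The quotient is 61543088028566 + 122707084367665*t + 106641796569923*t^2 + 103303584393402*t^3.
(61543088028566 + 122707084367665*t + 106641796569923*t^2 + 103303584393402*t^3)^{52} mod (151434592459573,f) = 129011222183514 + 47737301795695*t + 36364819491182*t^2 + 17832929861320*t^3.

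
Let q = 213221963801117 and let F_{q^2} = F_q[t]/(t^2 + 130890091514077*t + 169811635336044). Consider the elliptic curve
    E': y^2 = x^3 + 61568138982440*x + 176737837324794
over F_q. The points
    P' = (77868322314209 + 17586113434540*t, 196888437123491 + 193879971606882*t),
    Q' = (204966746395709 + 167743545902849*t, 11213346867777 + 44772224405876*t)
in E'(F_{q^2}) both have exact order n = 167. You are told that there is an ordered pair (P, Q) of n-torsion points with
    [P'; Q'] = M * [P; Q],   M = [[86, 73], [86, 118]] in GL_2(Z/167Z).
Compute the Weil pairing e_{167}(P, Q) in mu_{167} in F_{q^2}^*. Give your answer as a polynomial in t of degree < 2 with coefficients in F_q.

Since e_{167}(P,P)=e_{167}(Q,Q)=1 and e_{167}(Q,P)=e_{167}(P,Q)^{-1}, expanding e_{167}(86*P + 73*Q,86*P + 118*Q) leaves e(P,Q)^det(M).
det(M) mod 167 = 29; its inverse in (Z/167)^* is 144 (check: 29*144 mod 167 = 1).
n = 167 = (10100111)_2 (8 bits, wt 5); accumulate f_{167,P'}(Q'+S)/f_{167,P'}(S) along the 7-step ladder.
Result: e(P',Q') = 117072073026219 + 112524950264510*t.
Hence e(P,Q) = 126579369370268 + 76282316932863*t in F_{213221963801117^2}^*.

126579369370268 + 76282316932863*t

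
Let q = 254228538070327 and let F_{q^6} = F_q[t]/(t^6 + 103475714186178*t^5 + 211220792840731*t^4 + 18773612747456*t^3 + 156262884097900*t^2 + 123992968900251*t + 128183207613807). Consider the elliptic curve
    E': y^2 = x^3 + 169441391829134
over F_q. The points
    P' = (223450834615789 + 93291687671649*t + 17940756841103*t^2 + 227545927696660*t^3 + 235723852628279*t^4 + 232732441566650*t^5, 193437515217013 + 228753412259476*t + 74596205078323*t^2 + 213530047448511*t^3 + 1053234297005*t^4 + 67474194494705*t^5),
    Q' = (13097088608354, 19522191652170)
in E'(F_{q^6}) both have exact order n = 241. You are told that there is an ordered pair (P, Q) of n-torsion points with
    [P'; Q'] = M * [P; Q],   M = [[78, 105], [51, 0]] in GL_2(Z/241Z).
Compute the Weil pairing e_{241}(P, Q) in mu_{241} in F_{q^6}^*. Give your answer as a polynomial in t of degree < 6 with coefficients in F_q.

e_{241} is bilinear + alternating on E[241], so e_{241}(78*P + 105*Q, 51*P) = e_{241}(P,Q)^(78*0-105*51).
So e_{241}(P,Q) = e_{241}(P',Q')^{50}, since 188*50 = 1 mod 241.
Build f_{241,P'} and f_{241,Q'} via the 8-bit ladder of 241=11110001_2; evaluate at shifted divisors; quotient in F_{254228538070327^6}.
Result: e(P',Q') = 245801537828929 + 187386983129694*t + 86259708742813*t^2 + 174377873634053*t^3 + 149953537511873*t^4 + 123649026936625*t^5.
Hence e(P,Q) = 229168709672382 + 206615384281493*t + 36700587598586*t^2 + 64012978680713*t^3 + 67935658837703*t^4 + 36408133446739*t^5 in F_{254228538070327^6}^*.

229168709672382 + 206615384281493*t + 36700587598586*t^2 + 64012978680713*t^3 + 67935658837703*t^4 + 36408133446739*t^5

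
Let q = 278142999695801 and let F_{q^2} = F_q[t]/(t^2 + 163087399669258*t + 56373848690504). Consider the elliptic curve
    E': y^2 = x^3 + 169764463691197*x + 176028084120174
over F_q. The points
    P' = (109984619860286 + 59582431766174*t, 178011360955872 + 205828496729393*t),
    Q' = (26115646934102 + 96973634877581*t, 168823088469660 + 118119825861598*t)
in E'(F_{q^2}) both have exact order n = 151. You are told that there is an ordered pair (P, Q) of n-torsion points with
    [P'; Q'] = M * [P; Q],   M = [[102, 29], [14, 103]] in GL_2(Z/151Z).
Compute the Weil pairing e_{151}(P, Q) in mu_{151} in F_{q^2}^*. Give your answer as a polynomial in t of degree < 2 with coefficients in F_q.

172296529875955 + 5238377511674*t

Since e_{151}(P,P)=e_{151}(Q,Q)=1 and e_{151}(Q,P)=e_{151}(P,Q)^{-1}, expanding e_{151}(102*P + 29*Q,14*P + 103*Q) leaves e(P,Q)^det(M).
Inverting 134 mod 151: 71. Thus e_{151}(P,Q) = e(P',Q')^{71}.
Double-and-add over 10010111: 8-1 doublings, 5-1 additions; each step l_{T,T}/v_{2T} or l_{T,P'}/v at Q'+S for random S.
f_P(D_Q)/f_Q(D_P) = 64719403202951 + 30731207209573*t.
e_{151}(P,Q) = (64719403202951 + 30731207209573*t)^{71} = 172296529875955 + 5238377511674*t.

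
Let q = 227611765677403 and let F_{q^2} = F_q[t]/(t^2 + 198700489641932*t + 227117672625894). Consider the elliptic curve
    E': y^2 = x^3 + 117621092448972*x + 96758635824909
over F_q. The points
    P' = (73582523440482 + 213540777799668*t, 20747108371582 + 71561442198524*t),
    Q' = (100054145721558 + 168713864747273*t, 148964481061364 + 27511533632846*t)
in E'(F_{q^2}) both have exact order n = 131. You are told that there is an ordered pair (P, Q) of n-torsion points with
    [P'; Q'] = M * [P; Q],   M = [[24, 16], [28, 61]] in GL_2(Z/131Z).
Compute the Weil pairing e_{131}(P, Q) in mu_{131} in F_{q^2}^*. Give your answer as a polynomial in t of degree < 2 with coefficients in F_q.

The 131-Weil pairing on E[131] over F_{227611765677403} is alternating-bilinear: e_{131}(P',Q') = e_{131}(P,Q)^det(M).
So e_{131}(P,Q) = e_{131}(P',Q')^{45}, since 99*45 = 1 mod 131.
n = 131 = (10000011)_2 (8 bits, wt 3); accumulate f_{131,P'}(Q'+S)/f_{131,P'}(S) along the 7-step ladder.
f_P(D_Q)/f_Q(D_P) = 173945237229458 + 25662389797277*t.
Finally e_{131}(P,Q) = 4352677276828 + 71647871785827*t.

4352677276828 + 71647871785827*t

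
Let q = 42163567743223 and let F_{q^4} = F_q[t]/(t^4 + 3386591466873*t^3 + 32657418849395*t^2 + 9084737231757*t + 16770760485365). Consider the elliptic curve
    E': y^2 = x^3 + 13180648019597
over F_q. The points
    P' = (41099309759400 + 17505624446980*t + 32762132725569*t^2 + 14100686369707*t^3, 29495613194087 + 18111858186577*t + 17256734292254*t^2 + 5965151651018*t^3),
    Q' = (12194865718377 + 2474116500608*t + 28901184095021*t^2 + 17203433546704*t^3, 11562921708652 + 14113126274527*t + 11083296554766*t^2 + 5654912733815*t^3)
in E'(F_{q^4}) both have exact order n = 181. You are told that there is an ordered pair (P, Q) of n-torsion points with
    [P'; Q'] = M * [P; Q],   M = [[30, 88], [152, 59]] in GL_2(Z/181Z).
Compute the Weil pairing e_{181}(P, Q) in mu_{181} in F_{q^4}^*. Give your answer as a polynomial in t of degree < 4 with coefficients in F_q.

Under M = [[30,88],[152,59]] in GL_2(Z/181), e_{181}(P',Q') = e_{181}(P,Q)^(30*59-88*152 mod 181).
det M = 30*59 - 88*152 = -11606 = 159 (mod 181); 159^{-1} = 74 (mod 181).
n = 181 = (10110101)_2 (8 bits, wt 5); accumulate f_{181,P'}(Q'+S)/f_{181,P'}(S) along the 7-step ladder.
So e_{181}(P',Q') = 32703480227804 + 2177264676043*t + 32381389627097*t^2 + 19823042438288*t^3.
Hence e(P,Q) = 20785735783629 + 3268661596721*t + 27487951337937*t^2 + 20099349431114*t^3 in F_{42163567743223^4}^*.

20785735783629 + 3268661596721*t + 27487951337937*t^2 + 20099349431114*t^3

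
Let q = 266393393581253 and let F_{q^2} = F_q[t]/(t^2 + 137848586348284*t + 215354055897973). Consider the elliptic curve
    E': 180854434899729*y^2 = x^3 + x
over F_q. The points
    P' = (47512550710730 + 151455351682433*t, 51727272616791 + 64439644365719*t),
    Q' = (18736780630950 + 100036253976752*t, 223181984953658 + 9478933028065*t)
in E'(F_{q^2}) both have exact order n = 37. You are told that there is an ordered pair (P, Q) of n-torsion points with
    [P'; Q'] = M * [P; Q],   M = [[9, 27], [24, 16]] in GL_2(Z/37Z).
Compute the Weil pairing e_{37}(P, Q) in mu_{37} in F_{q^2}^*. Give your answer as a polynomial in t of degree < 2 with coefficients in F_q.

161291932241867 + 110448288098606*t

Under M = [[9,27],[24,16]] in GL_2(Z/37), e_{37}(P',Q') = e_{37}(P,Q)^(9*16-27*24 mod 37).
So e_{37}(P,Q) = e_{37}(P',Q')^{8}, since 14*8 = 1 mod 37.
Set x_W=71302123849453*u, y_W=71302123849453*v; then E': y_W^2=x_W^3+249517074185492*x_W.
n = 37 = (100101)_2 (6 bits, wt 3); accumulate f_{37,P'}(Q'+S)/f_{37,P'}(S) along the 5-step ladder.
So e_{37}(P',Q') = 177121196410176 + 169332118854730*t.
Hence e(P,Q) = 161291932241867 + 110448288098606*t in F_{266393393581253^2}^*.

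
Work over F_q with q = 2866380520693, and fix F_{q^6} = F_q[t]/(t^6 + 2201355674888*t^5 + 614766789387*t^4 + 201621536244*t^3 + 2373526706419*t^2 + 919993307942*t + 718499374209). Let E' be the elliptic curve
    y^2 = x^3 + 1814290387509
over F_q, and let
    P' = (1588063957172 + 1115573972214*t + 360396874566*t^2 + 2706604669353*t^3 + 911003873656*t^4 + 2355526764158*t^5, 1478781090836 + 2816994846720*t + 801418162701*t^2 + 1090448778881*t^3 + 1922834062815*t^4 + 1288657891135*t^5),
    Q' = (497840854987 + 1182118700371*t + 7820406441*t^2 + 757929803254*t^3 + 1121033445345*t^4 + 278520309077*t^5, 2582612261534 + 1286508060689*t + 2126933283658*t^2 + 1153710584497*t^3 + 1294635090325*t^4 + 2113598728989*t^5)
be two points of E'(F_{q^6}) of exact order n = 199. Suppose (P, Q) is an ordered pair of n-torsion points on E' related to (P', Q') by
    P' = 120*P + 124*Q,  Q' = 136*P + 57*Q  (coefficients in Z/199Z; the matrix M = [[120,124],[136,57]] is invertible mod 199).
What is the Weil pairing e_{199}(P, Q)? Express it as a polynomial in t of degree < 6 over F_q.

2820033869167 + 291427665733*t + 2166828428239*t^2 + 32756701668*t^3 + 2630119257467*t^4 + 2640457705912*t^5

Under M = [[120,124],[136,57]] in GL_2(Z/199), e_{199}(P',Q') = e_{199}(P,Q)^(120*57-124*136 mod 199).
det(M) mod 199 = 125; its inverse in (Z/199)^* is 121 (check: 125*121 mod 199 = 1).
Build f_{199,P'} and f_{199,Q'} via the 8-bit ladder of 199=11000111_2; evaluate at shifted divisors; quotient in F_{2866380520693^6}.
Miller gives e_{199}(P',Q') = 1023165813985 + 366244742231*t + 650224571799*t^2 + 626768696443*t^3 + 1492774184982*t^4 + 1460157790452*t^5 in F_{2866380520693^6}.
Thus e_{199}(P,Q) = 2820033869167 + 291427665733*t + 2166828428239*t^2 + 32756701668*t^3 + 2630119257467*t^4 + 2640457705912*t^5.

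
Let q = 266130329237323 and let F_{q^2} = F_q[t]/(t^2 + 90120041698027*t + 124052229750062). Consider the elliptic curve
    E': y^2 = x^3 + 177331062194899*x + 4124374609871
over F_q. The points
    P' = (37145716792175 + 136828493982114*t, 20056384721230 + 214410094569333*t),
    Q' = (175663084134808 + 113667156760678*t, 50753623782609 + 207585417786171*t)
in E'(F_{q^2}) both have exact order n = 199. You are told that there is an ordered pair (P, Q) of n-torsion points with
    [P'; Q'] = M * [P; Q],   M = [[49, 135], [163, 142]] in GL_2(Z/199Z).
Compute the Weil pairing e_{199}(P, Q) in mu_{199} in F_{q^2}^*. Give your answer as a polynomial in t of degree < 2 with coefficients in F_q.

86256978073624 + 204936328369000*t

Under M = [[49,135],[163,142]] in GL_2(Z/199), e_{199}(P',Q') = e_{199}(P,Q)^(49*142-135*163 mod 199).
det(M) mod 199 = 77; its inverse in (Z/199)^* is 168 (check: 77*168 mod 199 = 1).
n = 199 = (11000111)_2 (8 bits, wt 5); accumulate f_{199,P'}(Q'+S)/f_{199,P'}(S) along the 7-step ladder.
Miller gives e_{199}(P',Q') = 226981972567862 + 96431971604339*t in F_{266130329237323^2}.
Finally e_{199}(P,Q) = 86256978073624 + 204936328369000*t.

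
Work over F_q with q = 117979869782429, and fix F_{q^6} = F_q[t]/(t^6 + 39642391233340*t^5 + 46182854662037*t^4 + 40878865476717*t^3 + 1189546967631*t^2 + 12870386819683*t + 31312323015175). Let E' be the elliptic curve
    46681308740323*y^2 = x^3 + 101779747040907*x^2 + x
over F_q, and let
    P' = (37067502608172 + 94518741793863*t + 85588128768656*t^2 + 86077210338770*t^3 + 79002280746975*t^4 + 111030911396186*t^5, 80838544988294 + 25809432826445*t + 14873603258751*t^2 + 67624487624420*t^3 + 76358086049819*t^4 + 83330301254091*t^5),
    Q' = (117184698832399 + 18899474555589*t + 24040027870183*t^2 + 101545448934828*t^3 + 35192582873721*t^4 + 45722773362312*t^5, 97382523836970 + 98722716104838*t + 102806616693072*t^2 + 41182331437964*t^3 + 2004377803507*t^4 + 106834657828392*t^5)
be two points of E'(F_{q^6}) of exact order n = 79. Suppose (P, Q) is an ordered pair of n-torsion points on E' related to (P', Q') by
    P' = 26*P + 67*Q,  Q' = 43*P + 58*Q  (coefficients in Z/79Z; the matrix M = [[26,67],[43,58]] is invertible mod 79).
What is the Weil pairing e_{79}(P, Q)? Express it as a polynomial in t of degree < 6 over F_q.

e_{79} is bilinear + alternating on E[79], so e_{79}(26*P + 67*Q, 43*P + 58*Q) = e_{79}(P,Q)^(26*58-67*43).
26*58 - 67*43 = -1373; reduced mod 79: det = 49, inverse 50.
(x,y)|->(11793902113435x+70182355769702,11793902113435y) sends E' to y^2=x^3+305759738790*x+38025891127629.
n = 79 = (1001111)_2 (7 bits, wt 5); accumulate f_{79,P'}(Q'+S)/f_{79,P'}(S) along the 6-step ladder.
Miller gives e_{79}(P',Q') = 70477938944955 + 28377801793085*t + 51361568583845*t^2 + 4178486244919*t^3 + 33559553500709*t^4 + 107020114643488*t^5 in F_{117979869782429^6}.
Finally e_{79}(P,Q) = 115513251659186 + 57696303812090*t + 74847145894284*t^2 + 29245259654646*t^3 + 94455403668870*t^4 + 72240036612758*t^5.

115513251659186 + 57696303812090*t + 74847145894284*t^2 + 29245259654646*t^3 + 94455403668870*t^4 + 72240036612758*t^5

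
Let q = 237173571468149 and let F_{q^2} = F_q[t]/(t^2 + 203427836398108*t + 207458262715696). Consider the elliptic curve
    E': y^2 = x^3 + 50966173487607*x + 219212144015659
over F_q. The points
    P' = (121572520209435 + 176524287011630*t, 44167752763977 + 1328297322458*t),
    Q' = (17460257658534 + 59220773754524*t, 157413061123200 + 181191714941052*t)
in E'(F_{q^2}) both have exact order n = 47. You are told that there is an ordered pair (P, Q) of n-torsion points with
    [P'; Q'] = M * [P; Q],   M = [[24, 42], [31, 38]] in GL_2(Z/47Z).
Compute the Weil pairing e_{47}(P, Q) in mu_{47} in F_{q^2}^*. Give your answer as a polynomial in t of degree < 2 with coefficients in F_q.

Under M = [[24,42],[31,38]] in GL_2(Z/47), e_{47}(P',Q') = e_{47}(P,Q)^(24*38-42*31 mod 47).
Inverting 33 mod 47: 10. Thus e_{47}(P,Q) = e(P',Q')^{10}.
Run Miller on y^2=x^3+50966173487607*x+219212144015659 over F_{237173571468149}: ladder 101111 (6 bits); e = f_P(D_Q)/f_Q(D_P).
f_P(D_Q)/f_Q(D_P) = 11394062109377 + 100396741336624*t.
Finally e_{47}(P,Q) = 110051262720126 + 123486155238131*t.

110051262720126 + 123486155238131*t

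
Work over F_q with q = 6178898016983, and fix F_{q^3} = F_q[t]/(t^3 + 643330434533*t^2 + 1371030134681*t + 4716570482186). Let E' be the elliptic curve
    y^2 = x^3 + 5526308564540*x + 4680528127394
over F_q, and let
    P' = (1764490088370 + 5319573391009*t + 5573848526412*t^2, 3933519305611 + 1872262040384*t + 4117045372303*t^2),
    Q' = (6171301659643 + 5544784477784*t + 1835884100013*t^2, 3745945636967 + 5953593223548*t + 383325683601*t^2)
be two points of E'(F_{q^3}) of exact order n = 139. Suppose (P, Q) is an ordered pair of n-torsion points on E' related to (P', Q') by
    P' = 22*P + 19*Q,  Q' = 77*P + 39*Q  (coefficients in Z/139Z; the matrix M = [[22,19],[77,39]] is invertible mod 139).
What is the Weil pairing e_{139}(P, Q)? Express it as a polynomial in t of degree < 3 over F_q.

Alternating bilinearity on E[139] (values in mu_{139} in F_{6178898016983^3}) gives e(P',Q') = e(P,Q)^det(M).
So e_{139}(P,Q) = e_{139}(P',Q')^{17}, since 90*17 = 1 mod 139.
Build f_{139,P'} and f_{139,Q'} via the 8-bit ladder of 139=10001011_2; evaluate at shifted divisors; quotient in F_{6178898016983^3}.
Miller gives e_{139}(P',Q') = 1489792567064 + 943083629992*t + 4374638816799*t^2 in F_{6178898016983^3}.
e_{139}(P,Q) = (1489792567064 + 943083629992*t + 4374638816799*t^2)^{17} = 6013143144669 + 2598547172475*t + 5499768973232*t^2.

6013143144669 + 2598547172475*t + 5499768973232*t^2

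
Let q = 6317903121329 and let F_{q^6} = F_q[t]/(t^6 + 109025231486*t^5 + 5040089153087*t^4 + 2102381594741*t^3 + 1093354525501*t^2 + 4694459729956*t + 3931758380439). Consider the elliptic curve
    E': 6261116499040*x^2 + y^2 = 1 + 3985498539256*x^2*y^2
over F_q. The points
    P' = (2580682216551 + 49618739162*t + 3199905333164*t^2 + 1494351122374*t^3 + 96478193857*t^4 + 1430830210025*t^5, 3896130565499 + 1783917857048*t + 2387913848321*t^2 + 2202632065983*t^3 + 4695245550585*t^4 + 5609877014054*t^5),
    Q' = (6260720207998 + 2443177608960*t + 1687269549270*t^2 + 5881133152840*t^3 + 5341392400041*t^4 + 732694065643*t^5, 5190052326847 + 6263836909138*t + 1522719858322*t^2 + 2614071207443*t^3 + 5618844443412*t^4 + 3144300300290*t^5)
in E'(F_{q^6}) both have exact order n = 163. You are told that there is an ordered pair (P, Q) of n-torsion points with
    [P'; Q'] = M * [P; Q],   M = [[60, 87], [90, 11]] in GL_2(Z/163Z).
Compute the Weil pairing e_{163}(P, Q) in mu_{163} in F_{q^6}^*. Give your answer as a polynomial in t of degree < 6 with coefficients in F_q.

e_{163}(aP+bQ,cP+dQ) = e_{163}(P,Q)^(ad-bc); with (a,b,c,d)=(60,87,90,11) this gives the det-163 law.
det M = 60*11 - 87*90 = -7170 = 2 (mod 163); 2^{-1} = 82 (mod 163).
Edwards a_E,d_E -> Montgomery A=3694009771638,B=4341045976720 -> Weierstrass 4023889955095,4321560410546 via alpha=3813736880159,beta=568904489946.
8-bit Miller (10100011) on E'/F_{6317903121329} with a'=4023889955095, b'=4321560410546: accumulate tangent/chord ratios at Q'+S and P'+S'.
Result: e(P',Q') = 2494564970525 + 3472357845680*t + 6097669278002*t^2 + 338826827736*t^3 + 4651194544214*t^4 + 2726085521652*t^5.
e_{163}(P,Q) = (2494564970525 + 3472357845680*t + 6097669278002*t^2 + 338826827736*t^3 + 4651194544214*t^4 + 2726085521652*t^5)^{82} = 4618384868851 + 3074700667814*t + 2022817702829*t^2 + 1020087500589*t^3 + 2066653595738*t^4 + 5883397208315*t^5.

4618384868851 + 3074700667814*t + 2022817702829*t^2 + 1020087500589*t^3 + 2066653595738*t^4 + 5883397208315*t^5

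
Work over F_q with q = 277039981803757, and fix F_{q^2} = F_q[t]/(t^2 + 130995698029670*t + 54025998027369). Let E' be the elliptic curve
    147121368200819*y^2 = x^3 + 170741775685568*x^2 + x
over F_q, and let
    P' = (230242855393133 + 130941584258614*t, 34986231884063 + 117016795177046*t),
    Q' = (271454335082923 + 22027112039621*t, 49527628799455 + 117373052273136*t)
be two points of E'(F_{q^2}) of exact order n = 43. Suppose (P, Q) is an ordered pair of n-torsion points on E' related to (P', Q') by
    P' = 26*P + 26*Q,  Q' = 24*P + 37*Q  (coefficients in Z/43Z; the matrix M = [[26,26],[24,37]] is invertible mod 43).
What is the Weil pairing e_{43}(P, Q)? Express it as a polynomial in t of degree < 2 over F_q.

The 43-Weil pairing on E[43] over F_{277039981803757} is alternating-bilinear: e_{43}(P',Q') = e_{43}(P,Q)^det(M).
det(M) mod 43 = 37; its inverse in (Z/43)^* is 7 (check: 37*7 mod 43 = 1).
Undo Montgomery via alpha=162066152975602, beta=67468742429800: (a',b')=(6362706708473,62582430593181) over F_{277039981803757}.
Miller loop for e_{43} over F_{277039981803757^2}: bits of 43 = 101011; 5 double steps + 3 add steps, l/v at each.
So e_{43}(P',Q') = 125110019042757 + 106530174473479*t.
(125110019042757 + 106530174473479*t)^{7} mod (277039981803757,f) = 199303894815938 + 201295579735740*t.

199303894815938 + 201295579735740*t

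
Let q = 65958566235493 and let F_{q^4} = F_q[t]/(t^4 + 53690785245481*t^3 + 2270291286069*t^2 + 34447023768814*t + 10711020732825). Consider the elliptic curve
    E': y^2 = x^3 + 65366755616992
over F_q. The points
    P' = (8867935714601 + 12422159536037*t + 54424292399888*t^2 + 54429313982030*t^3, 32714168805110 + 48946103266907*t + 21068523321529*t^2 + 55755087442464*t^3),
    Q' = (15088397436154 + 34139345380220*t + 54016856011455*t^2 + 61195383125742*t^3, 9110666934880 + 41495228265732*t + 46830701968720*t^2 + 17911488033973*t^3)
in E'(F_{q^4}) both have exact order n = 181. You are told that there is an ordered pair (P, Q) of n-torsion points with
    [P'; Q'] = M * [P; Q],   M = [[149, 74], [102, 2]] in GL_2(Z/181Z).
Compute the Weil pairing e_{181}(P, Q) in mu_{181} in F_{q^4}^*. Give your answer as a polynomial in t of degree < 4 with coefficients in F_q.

Under M = [[149,74],[102,2]] in GL_2(Z/181), e_{181}(P',Q') = e_{181}(P,Q)^(149*2-74*102 mod 181).
So e_{181}(P,Q) = e_{181}(P',Q')^{18}, since 171*18 = 1 mod 181.
Run Miller on y^2=x^3+65366755616992 over F_{65958566235493}: ladder 10110101 (8 bits); e = f_P(D_Q)/f_Q(D_P).
f_P(D_Q)/f_Q(D_P) = 53081204065130 + 5175207510882*t + 63690066748040*t^2 + 29068453760479*t^3.
Raise to 18: e(P,Q) = 26754330093876 + 36384040087957*t + 39228758916169*t^2 + 4152998923773*t^3 in mu_{181}.

26754330093876 + 36384040087957*t + 39228758916169*t^2 + 4152998923773*t^3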